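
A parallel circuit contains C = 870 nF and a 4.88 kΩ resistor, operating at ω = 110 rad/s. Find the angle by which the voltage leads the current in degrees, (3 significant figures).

X_C = 1/(ωC) = 10400 Ω
Parallel: admittances add. Y = 1/R + jωC
Y = (0.000205 + j9.57e-05) S
|Y| = 0.000226 S → |Z| = 1/|Y| = 4420 Ω, ∠Z = −∠Y = -25.0°

-25.0°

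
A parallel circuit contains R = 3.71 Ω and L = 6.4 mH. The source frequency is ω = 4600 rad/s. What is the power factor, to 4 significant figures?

X_L = ωL = 29.44 Ω
Parallel: admittances add. Y = 1/R + 1/(jωL)
Y = (0.2695 − j0.03397) S
|Y| = 0.2717 S → |Z| = 1/|Y| = 3.681 Ω, ∠Z = −∠Y = 7.182°
cos φ = cos(7.182°) = 0.9922

0.9922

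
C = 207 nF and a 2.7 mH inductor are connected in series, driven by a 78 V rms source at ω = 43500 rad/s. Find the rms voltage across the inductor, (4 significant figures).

1433 V

X_L = ωL = 117.5 Ω
X_C = 1/(ωC) = 111.1 Ω
Net reactance X = X_L − X_C = 6.394 Ω
Z = j6.394 Ω
|Z| = √(0² + 6.394²) = 6.394 Ω
I = V/|Z| = 12.20 A
V_L = I·|Z_L| = 12.20 × 117.5 = 1433 V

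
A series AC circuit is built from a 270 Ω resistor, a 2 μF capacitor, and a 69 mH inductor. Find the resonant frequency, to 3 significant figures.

ω₀ = 1/√(LC) = 1/√(0.069 × 2e-06) = 2692 rad/s
f₀ = ω₀/(2π) = 428 Hz

428 Hz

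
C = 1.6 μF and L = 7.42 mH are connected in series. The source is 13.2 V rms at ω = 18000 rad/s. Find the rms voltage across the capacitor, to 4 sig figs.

4.637 V

X_L = ωL = 133.6 Ω
X_C = 1/(ωC) = 34.72 Ω
Net reactance X = X_L − X_C = 98.84 Ω
Z = j98.84 Ω
|Z| = √(0² + 98.84²) = 98.84 Ω
I = V/|Z| = 133.6 mA
V_C = I·|Z_C| = 0.1336 × 34.72 = 4.637 V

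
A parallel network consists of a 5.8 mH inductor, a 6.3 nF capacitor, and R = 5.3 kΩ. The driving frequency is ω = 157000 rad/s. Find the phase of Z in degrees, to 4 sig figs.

X_L = ωL = 910.6 Ω
X_C = 1/(ωC) = 1011 Ω
Parallel: admittances add. Y = 1/R + 1/(jωL) + jωC
Y = (0.0001887 − j0.0001091) S
|Y| = 0.0002179 S → |Z| = 1/|Y| = 4588 Ω, ∠Z = −∠Y = 30.03°

30.03°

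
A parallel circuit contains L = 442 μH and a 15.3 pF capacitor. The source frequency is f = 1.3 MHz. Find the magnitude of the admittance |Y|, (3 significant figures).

ω = 2πf = 8.168e+06 rad/s
X_L = ωL = 3610 Ω
X_C = 1/(ωC) = 8000 Ω
Parallel: admittances add. Y = 1/(jωL) + jωC
Y = (0 − j0.000152) S
|Y| = 0.000152 S → |Z| = 1/|Y| = 6580 Ω, ∠Z = −∠Y = 90.0°

152 μS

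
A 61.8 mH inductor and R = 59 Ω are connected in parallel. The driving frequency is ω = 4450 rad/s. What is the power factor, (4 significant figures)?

X_L = ωL = 275.0 Ω
Parallel: admittances add. Y = 1/R + 1/(jωL)
Y = (0.01695 − j0.003636) S
|Y| = 0.01733 S → |Z| = 1/|Y| = 57.69 Ω, ∠Z = −∠Y = 12.11°
cos φ = cos(12.11°) = 0.9778

0.9778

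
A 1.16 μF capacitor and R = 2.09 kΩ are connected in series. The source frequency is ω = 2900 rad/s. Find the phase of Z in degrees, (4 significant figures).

-8.095°

X_C = 1/(ωC) = 297.3 Ω
Z = 2090 − j297.3 Ω
|Z| = √(2090² + 297.3²) = 2111 Ω
∠Z = arctan(-297.3/2090) = -8.095°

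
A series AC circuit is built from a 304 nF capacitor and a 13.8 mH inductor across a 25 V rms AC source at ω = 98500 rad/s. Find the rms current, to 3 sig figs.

18.9 mA

X_L = ωL = 1360 Ω
X_C = 1/(ωC) = 33.4 Ω
Net reactance X = X_L − X_C = 1330 Ω
Z = j1330 Ω
|Z| = √(0² + 1330²) = 1330 Ω
I = V/|Z| = 25/1330 = 18.9 mA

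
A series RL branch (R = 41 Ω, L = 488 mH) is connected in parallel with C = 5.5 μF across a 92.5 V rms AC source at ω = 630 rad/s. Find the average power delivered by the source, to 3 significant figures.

3.65 W

X_L = ωL = 307 Ω
X_C = 1/(ωC) = 289 Ω
Branch 1 (R+jX_L): Z₁ = 41.0 + j307 Ω, |Z₁| = 310 Ω
Branch 2 (−jX_C): Z₂ = −j289 Ω
Parallel: Z = Z₁Z₂/(Z₁+Z₂), |Z| = 1980 Ω, ∠Z = -32.3°
I = V/|Z| = 46.6 mA
P = VI cos φ = 92.5 × 0.0466 × cos(-32.3°) = 3.65 W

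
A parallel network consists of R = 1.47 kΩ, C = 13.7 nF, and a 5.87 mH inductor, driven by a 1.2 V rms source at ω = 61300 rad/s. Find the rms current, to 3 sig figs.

2.47 mA

X_L = ωL = 360 Ω
X_C = 1/(ωC) = 1190 Ω
Parallel: admittances add. Y = 1/R + 1/(jωL) + jωC
Y = (0.000680 − j0.00194) S
|Y| = 0.00206 S → |Z| = 1/|Y| = 487 Ω, ∠Z = −∠Y = 70.7°
I = V/|Z| = 1.2/487 = 2.47 mA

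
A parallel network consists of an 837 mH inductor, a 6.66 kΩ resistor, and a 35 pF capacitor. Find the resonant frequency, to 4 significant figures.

29.41 kHz

ω₀ = 1/√(LC) = 1/√(0.837 × 3.5e-11) = 184800 rad/s
f₀ = ω₀/(2π) = 29.41 kHz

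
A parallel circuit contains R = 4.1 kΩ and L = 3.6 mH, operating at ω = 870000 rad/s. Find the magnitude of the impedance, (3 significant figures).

X_L = ωL = 3130 Ω
Parallel: admittances add. Y = 1/R + 1/(jωL)
Y = (0.000244 − j0.000319) S
|Y| = 0.000402 S → |Z| = 1/|Y| = 2490 Ω, ∠Z = −∠Y = 52.6°

2490 Ω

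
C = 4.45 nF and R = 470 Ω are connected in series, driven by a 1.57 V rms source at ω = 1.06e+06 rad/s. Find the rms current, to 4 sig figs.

3.045 mA

X_C = 1/(ωC) = 212.0 Ω
Z = 470.0 − j212.0 Ω
|Z| = √(470.0² + 212.0²) = 515.6 Ω
I = V/|Z| = 1.57/515.6 = 3.045 mA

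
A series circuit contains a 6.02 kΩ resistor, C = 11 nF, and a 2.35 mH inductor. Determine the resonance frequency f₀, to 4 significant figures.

ω₀ = 1/√(LC) = 1/√(0.00235 × 1.1e-08) = 196700 rad/s
f₀ = ω₀/(2π) = 31.30 kHz

31.30 kHz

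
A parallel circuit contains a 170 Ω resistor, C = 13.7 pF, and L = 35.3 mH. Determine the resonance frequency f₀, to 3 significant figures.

ω₀ = 1/√(LC) = 1/√(0.0353 × 1.37e-11) = 1.438e+06 rad/s
f₀ = ω₀/(2π) = 229 kHz

229 kHz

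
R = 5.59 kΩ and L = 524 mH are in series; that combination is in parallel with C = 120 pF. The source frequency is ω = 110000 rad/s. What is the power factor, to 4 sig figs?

X_L = ωL = 57640 Ω
X_C = 1/(ωC) = 75760 Ω
Branch 1 (R+jX_L): Z₁ = 5590 + j57640 Ω, |Z₁| = 57910 Ω
Branch 2 (−jX_C): Z₂ = −j75760 Ω
Parallel: Z = Z₁Z₂/(Z₁+Z₂), |Z| = 231400 Ω, ∠Z = 67.31°
cos φ = cos(67.31°) = 0.3857

0.3857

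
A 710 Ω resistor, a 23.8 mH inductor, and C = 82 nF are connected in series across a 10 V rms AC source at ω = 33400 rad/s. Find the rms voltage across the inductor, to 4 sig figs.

9.578 V

X_L = ωL = 794.9 Ω
X_C = 1/(ωC) = 365.1 Ω
Net reactance X = X_L − X_C = 429.8 Ω
Z = 710.0 + j429.8 Ω
|Z| = √(710.0² + 429.8²) = 830.0 Ω
I = V/|Z| = 12.05 mA
V_L = I·|Z_L| = 0.01205 × 794.9 = 9.578 V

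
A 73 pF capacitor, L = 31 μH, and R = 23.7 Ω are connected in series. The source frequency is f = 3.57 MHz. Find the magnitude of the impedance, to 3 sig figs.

ω = 2πf = 2.243e+07 rad/s
X_L = ωL = 695 Ω
X_C = 1/(ωC) = 611 Ω
Net reactance X = X_L − X_C = 84.7 Ω
Z = 23.7 + j84.7 Ω
|Z| = √(23.7² + 84.7²) = 87.9 Ω

87.9 Ω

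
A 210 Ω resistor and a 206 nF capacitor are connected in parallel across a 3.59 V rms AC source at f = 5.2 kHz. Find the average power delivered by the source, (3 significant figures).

61.4 mW

ω = 2πf = 32670 rad/s
X_C = 1/(ωC) = 149 Ω
Parallel: admittances add. Y = 1/R + jωC
Y = (0.00476 + j0.00673) S
|Y| = 0.00824 S → |Z| = 1/|Y| = 121 Ω, ∠Z = −∠Y = -54.7°
I = V/|Z| = 29.6 mA
P = VI cos φ = 3.59 × 0.0296 × cos(-54.7°) = 61.4 mW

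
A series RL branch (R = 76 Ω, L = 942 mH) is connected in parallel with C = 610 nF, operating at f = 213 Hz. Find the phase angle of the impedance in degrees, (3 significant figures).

ω = 2πf = 1338 rad/s
X_L = ωL = 1260 Ω
X_C = 1/(ωC) = 1220 Ω
Branch 1 (R+jX_L): Z₁ = 76.0 + j1260 Ω, |Z₁| = 1260 Ω
Branch 2 (−jX_C): Z₂ = −j1220 Ω
Parallel: Z = Z₁Z₂/(Z₁+Z₂), |Z| = 18400 Ω, ∠Z = -28.7°

-28.7°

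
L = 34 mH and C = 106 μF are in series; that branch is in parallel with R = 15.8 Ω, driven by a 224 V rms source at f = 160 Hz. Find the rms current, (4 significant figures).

16.81 A

ω = 2πf = 1005 rad/s
X_L = ωL = 34.18 Ω
X_C = 1/(ωC) = 9.384 Ω
Branch 1: Z₁ = R = 15.80 Ω
Branch 2 (series LC): Z₂ = j(X_L − X_C) = j24.80 Ω
Parallel: Z = Z₁Z₂/(Z₁+Z₂), |Z| = 13.32 Ω, ∠Z = 32.50°
I = V/|Z| = 224/13.32 = 16.81 A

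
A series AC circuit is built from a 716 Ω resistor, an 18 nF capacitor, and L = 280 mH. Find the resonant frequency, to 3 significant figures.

2.24 kHz

ω₀ = 1/√(LC) = 1/√(0.28 × 1.8e-08) = 14090 rad/s
f₀ = ω₀/(2π) = 2.24 kHz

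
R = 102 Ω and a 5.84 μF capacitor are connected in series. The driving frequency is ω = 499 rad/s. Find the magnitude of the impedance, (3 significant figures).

X_C = 1/(ωC) = 343 Ω
Z = 102 − j343 Ω
|Z| = √(102² + 343²) = 358 Ω

358 Ω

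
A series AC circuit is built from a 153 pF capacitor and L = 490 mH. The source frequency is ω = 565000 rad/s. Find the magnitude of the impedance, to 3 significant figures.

X_L = ωL = 277000 Ω
X_C = 1/(ωC) = 11600 Ω
Net reactance X = X_L − X_C = 265000 Ω
Z = j265000 Ω
|Z| = √(0² + 265000²) = 265000 Ω

265000 Ω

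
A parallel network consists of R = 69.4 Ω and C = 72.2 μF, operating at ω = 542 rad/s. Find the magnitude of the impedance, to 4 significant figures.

23.98 Ω

X_C = 1/(ωC) = 25.55 Ω
Parallel: admittances add. Y = 1/R + jωC
Y = (0.01441 + j0.03913) S
|Y| = 0.04170 S → |Z| = 1/|Y| = 23.98 Ω, ∠Z = −∠Y = -69.79°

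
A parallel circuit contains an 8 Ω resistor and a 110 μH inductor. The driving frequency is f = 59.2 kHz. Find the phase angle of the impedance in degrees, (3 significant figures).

ω = 2πf = 372000 rad/s
X_L = ωL = 40.9 Ω
Parallel: admittances add. Y = 1/R + 1/(jωL)
Y = (0.125 − j0.0244) S
|Y| = 0.127 S → |Z| = 1/|Y| = 7.85 Ω, ∠Z = −∠Y = 11.1°

11.1°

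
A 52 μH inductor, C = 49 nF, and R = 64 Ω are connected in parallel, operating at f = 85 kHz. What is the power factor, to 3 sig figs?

0.846

ω = 2πf = 534100 rad/s
X_L = ωL = 27.8 Ω
X_C = 1/(ωC) = 38.2 Ω
Parallel: admittances add. Y = 1/R + 1/(jωL) + jωC
Y = (0.0156 − j0.00984) S
|Y| = 0.0185 S → |Z| = 1/|Y| = 54.2 Ω, ∠Z = −∠Y = 32.2°
cos φ = cos(32.2°) = 0.846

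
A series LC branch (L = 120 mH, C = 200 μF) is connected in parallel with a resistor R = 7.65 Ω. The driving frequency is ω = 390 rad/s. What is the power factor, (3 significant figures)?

0.976

X_L = ωL = 46.8 Ω
X_C = 1/(ωC) = 12.8 Ω
Branch 1: Z₁ = R = 7.65 Ω
Branch 2 (series LC): Z₂ = j(X_L − X_C) = j34.0 Ω
Parallel: Z = Z₁Z₂/(Z₁+Z₂), |Z| = 7.46 Ω, ∠Z = 12.7°
cos φ = cos(12.7°) = 0.976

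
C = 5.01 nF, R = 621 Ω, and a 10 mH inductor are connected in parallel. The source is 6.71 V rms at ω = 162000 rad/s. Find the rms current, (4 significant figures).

10.88 mA

X_L = ωL = 1620 Ω
X_C = 1/(ωC) = 1232 Ω
Parallel: admittances add. Y = 1/R + 1/(jωL) + jωC
Y = (0.001610 + j0.0001943) S
|Y| = 0.001622 S → |Z| = 1/|Y| = 616.5 Ω, ∠Z = −∠Y = -6.881°
I = V/|Z| = 6.71/616.5 = 10.88 mA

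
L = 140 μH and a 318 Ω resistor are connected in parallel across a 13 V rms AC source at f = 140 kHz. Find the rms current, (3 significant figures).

113 mA

ω = 2πf = 879600 rad/s
X_L = ωL = 123 Ω
Parallel: admittances add. Y = 1/R + 1/(jωL)
Y = (0.00314 − j0.00812) S
|Y| = 0.00871 S → |Z| = 1/|Y| = 115 Ω, ∠Z = −∠Y = 68.8°
I = V/|Z| = 13/115 = 113 mA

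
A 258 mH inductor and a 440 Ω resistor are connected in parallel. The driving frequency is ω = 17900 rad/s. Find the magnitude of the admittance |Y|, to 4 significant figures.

2.283 mS

X_L = ωL = 4618 Ω
Parallel: admittances add. Y = 1/R + 1/(jωL)
Y = (0.002273 − j0.0002165) S
|Y| = 0.002283 S → |Z| = 1/|Y| = 438.0 Ω, ∠Z = −∠Y = 5.442°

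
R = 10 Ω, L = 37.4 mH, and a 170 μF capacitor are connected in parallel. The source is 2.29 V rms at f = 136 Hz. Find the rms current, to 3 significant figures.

347 mA

ω = 2πf = 854.5 rad/s
X_L = ωL = 32.0 Ω
X_C = 1/(ωC) = 6.88 Ω
Parallel: admittances add. Y = 1/R + 1/(jωL) + jωC
Y = (0.100 + j0.114) S
|Y| = 0.152 S → |Z| = 1/|Y| = 6.60 Ω, ∠Z = −∠Y = -48.7°
I = V/|Z| = 2.29/6.60 = 347 mA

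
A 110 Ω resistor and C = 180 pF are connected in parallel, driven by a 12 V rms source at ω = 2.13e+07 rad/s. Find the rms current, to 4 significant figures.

118.4 mA

X_C = 1/(ωC) = 260.8 Ω
Parallel: admittances add. Y = 1/R + jωC
Y = (0.009091 + j0.003834) S
|Y| = 0.009866 S → |Z| = 1/|Y| = 101.4 Ω, ∠Z = −∠Y = -22.87°
I = V/|Z| = 12/101.4 = 118.4 mA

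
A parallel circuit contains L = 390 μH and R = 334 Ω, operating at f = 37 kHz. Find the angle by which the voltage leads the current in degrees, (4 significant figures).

74.81°

ω = 2πf = 232500 rad/s
X_L = ωL = 90.67 Ω
Parallel: admittances add. Y = 1/R + 1/(jωL)
Y = (0.002994 − j0.01103) S
|Y| = 0.01143 S → |Z| = 1/|Y| = 87.50 Ω, ∠Z = −∠Y = 74.81°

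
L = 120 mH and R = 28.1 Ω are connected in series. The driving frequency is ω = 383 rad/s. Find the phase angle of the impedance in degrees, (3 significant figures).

58.6°

X_L = ωL = 46.0 Ω
Z = 28.1 + j46.0 Ω
|Z| = √(28.1² + 46.0²) = 53.9 Ω
∠Z = arctan(46.0/28.1) = 58.6°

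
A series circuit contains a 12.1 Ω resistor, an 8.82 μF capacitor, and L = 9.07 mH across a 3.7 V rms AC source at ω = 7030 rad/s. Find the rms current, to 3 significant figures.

X_L = ωL = 63.8 Ω
X_C = 1/(ωC) = 16.1 Ω
Net reactance X = X_L − X_C = 47.6 Ω
Z = 12.1 + j47.6 Ω
|Z| = √(12.1² + 47.6²) = 49.1 Ω
I = V/|Z| = 3.7/49.1 = 75.3 mA

75.3 mA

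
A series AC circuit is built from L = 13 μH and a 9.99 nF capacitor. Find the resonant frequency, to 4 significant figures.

441.6 kHz

ω₀ = 1/√(LC) = 1/√(1.3e-05 × 9.99e-09) = 2.775e+06 rad/s
f₀ = ω₀/(2π) = 441.6 kHz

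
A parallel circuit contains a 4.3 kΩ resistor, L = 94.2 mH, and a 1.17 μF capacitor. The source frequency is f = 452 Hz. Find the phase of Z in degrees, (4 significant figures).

ω = 2πf = 2840 rad/s
X_L = ωL = 267.5 Ω
X_C = 1/(ωC) = 301.0 Ω
Parallel: admittances add. Y = 1/R + 1/(jωL) + jωC
Y = (0.0002326 − j0.0004151) S
|Y| = 0.0004758 S → |Z| = 1/|Y| = 2102 Ω, ∠Z = −∠Y = 60.74°

60.74°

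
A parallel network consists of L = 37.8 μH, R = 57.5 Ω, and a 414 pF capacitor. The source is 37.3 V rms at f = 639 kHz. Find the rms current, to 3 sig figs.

674 mA

ω = 2πf = 4.015e+06 rad/s
X_L = ωL = 152 Ω
X_C = 1/(ωC) = 602 Ω
Parallel: admittances add. Y = 1/R + 1/(jωL) + jωC
Y = (0.0174 − j0.00493) S
|Y| = 0.0181 S → |Z| = 1/|Y| = 55.3 Ω, ∠Z = −∠Y = 15.8°
I = V/|Z| = 37.3/55.3 = 674 mA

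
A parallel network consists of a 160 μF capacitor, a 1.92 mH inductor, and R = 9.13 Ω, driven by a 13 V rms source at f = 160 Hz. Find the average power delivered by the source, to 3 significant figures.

18.5 W

ω = 2πf = 1005 rad/s
X_L = ωL = 1.93 Ω
X_C = 1/(ωC) = 6.22 Ω
Parallel: admittances add. Y = 1/R + 1/(jωL) + jωC
Y = (0.110 − j0.357) S
|Y| = 0.374 S → |Z| = 1/|Y| = 2.68 Ω, ∠Z = −∠Y = 73.0°
I = V/|Z| = 4.86 A
P = VI cos φ = 13 × 4.86 × cos(73.0°) = 18.5 W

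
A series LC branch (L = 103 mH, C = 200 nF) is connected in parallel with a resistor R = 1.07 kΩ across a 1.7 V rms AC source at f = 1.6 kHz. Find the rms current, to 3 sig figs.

3.54 mA

ω = 2πf = 10050 rad/s
X_L = ωL = 1040 Ω
X_C = 1/(ωC) = 497 Ω
Branch 1: Z₁ = R = 1070 Ω
Branch 2 (series LC): Z₂ = j(X_L − X_C) = j538 Ω
Parallel: Z = Z₁Z₂/(Z₁+Z₂), |Z| = 481 Ω, ∠Z = 63.3°
I = V/|Z| = 1.7/481 = 3.54 mA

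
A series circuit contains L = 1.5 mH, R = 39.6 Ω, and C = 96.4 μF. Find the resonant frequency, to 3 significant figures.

419 Hz

ω₀ = 1/√(LC) = 1/√(0.0015 × 9.64e-05) = 2630 rad/s
f₀ = ω₀/(2π) = 419 Hz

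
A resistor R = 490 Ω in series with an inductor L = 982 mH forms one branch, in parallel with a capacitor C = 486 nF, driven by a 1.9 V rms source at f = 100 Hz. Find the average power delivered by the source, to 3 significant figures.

2.85 mW

ω = 2πf = 628.3 rad/s
X_L = ωL = 617 Ω
X_C = 1/(ωC) = 3270 Ω
Branch 1 (R+jX_L): Z₁ = 490 + j617 Ω, |Z₁| = 788 Ω
Branch 2 (−jX_C): Z₂ = −j3270 Ω
Parallel: Z = Z₁Z₂/(Z₁+Z₂), |Z| = 955 Ω, ∠Z = 41.1°
I = V/|Z| = 1.99 mA
P = VI cos φ = 1.9 × 0.00199 × cos(41.1°) = 2.85 mW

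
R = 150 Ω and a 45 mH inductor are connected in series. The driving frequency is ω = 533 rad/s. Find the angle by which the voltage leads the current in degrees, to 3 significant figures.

X_L = ωL = 24.0 Ω
Z = 150 + j24.0 Ω
|Z| = √(150² + 24.0²) = 152 Ω
∠Z = arctan(24.0/150) = 9.08°

9.08°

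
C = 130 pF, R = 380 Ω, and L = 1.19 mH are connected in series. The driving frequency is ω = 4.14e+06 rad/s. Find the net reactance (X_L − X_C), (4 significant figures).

X_L = ωL = 4927 Ω
X_C = 1/(ωC) = 1858 Ω
X = 4927 − 1858 = 3069 Ω

3069 Ω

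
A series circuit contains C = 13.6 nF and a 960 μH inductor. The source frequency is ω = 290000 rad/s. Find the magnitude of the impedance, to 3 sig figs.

24.9 Ω

X_L = ωL = 278 Ω
X_C = 1/(ωC) = 254 Ω
Net reactance X = X_L − X_C = 24.9 Ω
Z = j24.9 Ω
|Z| = √(0² + 24.9²) = 24.9 Ω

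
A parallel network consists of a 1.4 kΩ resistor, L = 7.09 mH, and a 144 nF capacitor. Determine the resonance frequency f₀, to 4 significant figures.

4.981 kHz

ω₀ = 1/√(LC) = 1/√(0.00709 × 1.44e-07) = 31300 rad/s
f₀ = ω₀/(2π) = 4.981 kHz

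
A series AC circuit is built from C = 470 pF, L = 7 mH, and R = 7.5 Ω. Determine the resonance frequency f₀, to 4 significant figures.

87.74 kHz

ω₀ = 1/√(LC) = 1/√(0.007 × 4.7e-10) = 551300 rad/s
f₀ = ω₀/(2π) = 87.74 kHz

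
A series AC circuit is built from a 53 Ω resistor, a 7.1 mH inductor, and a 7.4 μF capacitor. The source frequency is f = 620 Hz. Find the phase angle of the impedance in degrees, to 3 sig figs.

ω = 2πf = 3896 rad/s
X_L = ωL = 27.7 Ω
X_C = 1/(ωC) = 34.7 Ω
Net reactance X = X_L − X_C = -7.03 Ω
Z = 53.0 − j7.03 Ω
|Z| = √(53.0² + 7.03²) = 53.5 Ω
∠Z = arctan(-7.03/53.0) = -7.56°

-7.56°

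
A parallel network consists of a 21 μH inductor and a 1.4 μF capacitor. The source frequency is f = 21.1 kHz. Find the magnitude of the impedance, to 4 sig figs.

5.761 Ω

ω = 2πf = 132600 rad/s
X_L = ωL = 2.784 Ω
X_C = 1/(ωC) = 5.388 Ω
Parallel: admittances add. Y = 1/(jωL) + jωC
Y = (0 − j0.1736) S
|Y| = 0.1736 S → |Z| = 1/|Y| = 5.761 Ω, ∠Z = −∠Y = 90.00°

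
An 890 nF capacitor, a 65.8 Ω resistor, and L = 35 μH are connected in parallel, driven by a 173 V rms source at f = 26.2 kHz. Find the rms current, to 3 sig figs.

5.37 A

ω = 2πf = 164600 rad/s
X_L = ωL = 5.76 Ω
X_C = 1/(ωC) = 6.83 Ω
Parallel: admittances add. Y = 1/R + 1/(jωL) + jωC
Y = (0.0152 − j0.0270) S
|Y| = 0.0310 S → |Z| = 1/|Y| = 32.2 Ω, ∠Z = −∠Y = 60.7°
I = V/|Z| = 173/32.2 = 5.37 A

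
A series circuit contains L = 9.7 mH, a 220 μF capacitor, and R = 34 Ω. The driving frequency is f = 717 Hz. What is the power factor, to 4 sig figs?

ω = 2πf = 4505 rad/s
X_L = ωL = 43.70 Ω
X_C = 1/(ωC) = 1.009 Ω
Net reactance X = X_L − X_C = 42.69 Ω
Z = 34.00 + j42.69 Ω
|Z| = √(34.00² + 42.69²) = 54.58 Ω
∠Z = arctan(42.69/34.00) = 51.46°
cos φ = cos(51.46°) = 0.6230

0.6230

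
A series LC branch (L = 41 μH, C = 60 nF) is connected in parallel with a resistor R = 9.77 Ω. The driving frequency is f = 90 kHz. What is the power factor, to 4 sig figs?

ω = 2πf = 565500 rad/s
X_L = ωL = 23.18 Ω
X_C = 1/(ωC) = 29.47 Ω
Branch 1: Z₁ = R = 9.770 Ω
Branch 2 (series LC): Z₂ = j(X_L − X_C) = −j6.288 Ω
Parallel: Z = Z₁Z₂/(Z₁+Z₂), |Z| = 5.288 Ω, ∠Z = -57.23°
cos φ = cos(-57.23°) = 0.5412

0.5412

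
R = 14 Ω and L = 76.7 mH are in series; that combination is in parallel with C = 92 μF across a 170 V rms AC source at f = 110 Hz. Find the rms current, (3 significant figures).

7.85 A

ω = 2πf = 691.2 rad/s
X_L = ωL = 53.0 Ω
X_C = 1/(ωC) = 15.7 Ω
Branch 1 (R+jX_L): Z₁ = 14.0 + j53.0 Ω, |Z₁| = 54.8 Ω
Branch 2 (−jX_C): Z₂ = −j15.7 Ω
Parallel: Z = Z₁Z₂/(Z₁+Z₂), |Z| = 21.7 Ω, ∠Z = -84.2°
I = V/|Z| = 170/21.7 = 7.85 A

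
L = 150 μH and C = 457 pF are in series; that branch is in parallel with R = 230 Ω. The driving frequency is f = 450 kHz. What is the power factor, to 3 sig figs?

0.836

ω = 2πf = 2.827e+06 rad/s
X_L = ωL = 424 Ω
X_C = 1/(ωC) = 774 Ω
Branch 1: Z₁ = R = 230 Ω
Branch 2 (series LC): Z₂ = j(X_L − X_C) = −j350 Ω
Parallel: Z = Z₁Z₂/(Z₁+Z₂), |Z| = 192 Ω, ∠Z = -33.3°
cos φ = cos(-33.3°) = 0.836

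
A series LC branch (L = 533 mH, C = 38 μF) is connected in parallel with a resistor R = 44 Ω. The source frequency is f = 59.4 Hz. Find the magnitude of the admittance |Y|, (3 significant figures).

ω = 2πf = 373.2 rad/s
X_L = ωL = 199 Ω
X_C = 1/(ωC) = 70.5 Ω
Branch 1: Z₁ = R = 44.0 Ω
Branch 2 (series LC): Z₂ = j(X_L − X_C) = j128 Ω
Parallel: Z = Z₁Z₂/(Z₁+Z₂), |Z| = 41.6 Ω, ∠Z = 18.9°
|Y| = 1/|Z| = 24.0 mS

24.0 mS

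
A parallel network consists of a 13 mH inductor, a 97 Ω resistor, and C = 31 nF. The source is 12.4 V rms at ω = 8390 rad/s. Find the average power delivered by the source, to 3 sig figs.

1.59 W

X_L = ωL = 109 Ω
X_C = 1/(ωC) = 3840 Ω
Parallel: admittances add. Y = 1/R + 1/(jωL) + jωC
Y = (0.0103 − j0.00891) S
|Y| = 0.0136 S → |Z| = 1/|Y| = 73.4 Ω, ∠Z = −∠Y = 40.8°
I = V/|Z| = 169 mA
P = VI cos φ = 12.4 × 0.169 × cos(40.8°) = 1.59 W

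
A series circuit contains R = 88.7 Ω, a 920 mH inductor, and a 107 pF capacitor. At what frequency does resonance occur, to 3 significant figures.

ω₀ = 1/√(LC) = 1/√(0.92 × 1.07e-10) = 100800 rad/s
f₀ = ω₀/(2π) = 16.0 kHz

16.0 kHz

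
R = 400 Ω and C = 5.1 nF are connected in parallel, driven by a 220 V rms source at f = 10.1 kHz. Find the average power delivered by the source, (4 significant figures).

121.0 W

ω = 2πf = 63460 rad/s
X_C = 1/(ωC) = 3090 Ω
Parallel: admittances add. Y = 1/R + jωC
Y = (0.002500 + j0.0003236) S
|Y| = 0.002521 S → |Z| = 1/|Y| = 396.7 Ω, ∠Z = −∠Y = -7.376°
I = V/|Z| = 554.6 mA
P = VI cos φ = 220 × 0.5546 × cos(-7.376°) = 121.0 W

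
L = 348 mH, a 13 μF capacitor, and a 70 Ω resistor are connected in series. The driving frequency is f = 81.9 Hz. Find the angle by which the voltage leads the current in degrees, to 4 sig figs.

ω = 2πf = 514.6 rad/s
X_L = ωL = 179.1 Ω
X_C = 1/(ωC) = 149.5 Ω
Net reactance X = X_L − X_C = 29.59 Ω
Z = 70.00 + j29.59 Ω
|Z| = √(70.00² + 29.59²) = 76.00 Ω
∠Z = arctan(29.59/70.00) = 22.92°

22.92°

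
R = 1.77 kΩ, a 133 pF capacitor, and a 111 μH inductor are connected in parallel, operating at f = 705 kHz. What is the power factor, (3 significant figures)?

ω = 2πf = 4.43e+06 rad/s
X_L = ωL = 492 Ω
X_C = 1/(ωC) = 1700 Ω
Parallel: admittances add. Y = 1/R + 1/(jωL) + jωC
Y = (0.000565 − j0.00144) S
|Y| = 0.00155 S → |Z| = 1/|Y| = 645 Ω, ∠Z = −∠Y = 68.6°
cos φ = cos(68.6°) = 0.364

0.364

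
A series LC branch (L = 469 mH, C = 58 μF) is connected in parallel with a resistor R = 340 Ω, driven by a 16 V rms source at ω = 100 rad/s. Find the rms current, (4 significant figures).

X_L = ωL = 46.90 Ω
X_C = 1/(ωC) = 172.4 Ω
Branch 1: Z₁ = R = 340.0 Ω
Branch 2 (series LC): Z₂ = j(X_L − X_C) = −j125.5 Ω
Parallel: Z = Z₁Z₂/(Z₁+Z₂), |Z| = 117.7 Ω, ∠Z = -69.74°
I = V/|Z| = 16/117.7 = 135.9 mA

135.9 mA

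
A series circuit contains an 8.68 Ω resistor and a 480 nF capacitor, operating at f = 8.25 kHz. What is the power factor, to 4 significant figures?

0.2111

ω = 2πf = 51840 rad/s
X_C = 1/(ωC) = 40.19 Ω
Z = 8.680 − j40.19 Ω
|Z| = √(8.680² + 40.19²) = 41.12 Ω
∠Z = arctan(-40.19/8.680) = -77.81°
cos φ = cos(-77.81°) = 0.2111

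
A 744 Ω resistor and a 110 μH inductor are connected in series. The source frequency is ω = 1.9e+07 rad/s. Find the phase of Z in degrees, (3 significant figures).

70.4°

X_L = ωL = 2090 Ω
Z = 744 + j2090 Ω
|Z| = √(744² + 2090²) = 2220 Ω
∠Z = arctan(2090/744) = 70.4°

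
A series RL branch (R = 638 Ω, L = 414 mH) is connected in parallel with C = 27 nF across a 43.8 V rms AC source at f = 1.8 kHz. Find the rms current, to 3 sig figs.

ω = 2πf = 11310 rad/s
X_L = ωL = 4680 Ω
X_C = 1/(ωC) = 3270 Ω
Branch 1 (R+jX_L): Z₁ = 638 + j4680 Ω, |Z₁| = 4730 Ω
Branch 2 (−jX_C): Z₂ = −j3270 Ω
Parallel: Z = Z₁Z₂/(Z₁+Z₂), |Z| = 10000 Ω, ∠Z = -73.4°
I = V/|Z| = 43.8/10000 = 4.37 mA

4.37 mA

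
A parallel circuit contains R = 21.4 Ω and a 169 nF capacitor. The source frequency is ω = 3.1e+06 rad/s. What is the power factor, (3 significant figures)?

X_C = 1/(ωC) = 1.91 Ω
Parallel: admittances add. Y = 1/R + jωC
Y = (0.0467 + j0.524) S
|Y| = 0.526 S → |Z| = 1/|Y| = 1.90 Ω, ∠Z = −∠Y = -84.9°
cos φ = cos(-84.9°) = 0.0888

0.0888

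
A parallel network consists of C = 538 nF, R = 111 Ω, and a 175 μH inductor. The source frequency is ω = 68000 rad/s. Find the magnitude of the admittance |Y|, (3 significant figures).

48.3 mS

X_L = ωL = 11.9 Ω
X_C = 1/(ωC) = 27.3 Ω
Parallel: admittances add. Y = 1/R + 1/(jωL) + jωC
Y = (0.00901 − j0.0474) S
|Y| = 0.0483 S → |Z| = 1/|Y| = 20.7 Ω, ∠Z = −∠Y = 79.2°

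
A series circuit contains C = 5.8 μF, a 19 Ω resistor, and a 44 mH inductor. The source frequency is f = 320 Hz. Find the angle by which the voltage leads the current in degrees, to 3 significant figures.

ω = 2πf = 2011 rad/s
X_L = ωL = 88.5 Ω
X_C = 1/(ωC) = 85.8 Ω
Net reactance X = X_L − X_C = 2.72 Ω
Z = 19.0 + j2.72 Ω
|Z| = √(19.0² + 2.72²) = 19.2 Ω
∠Z = arctan(2.72/19.0) = 8.13°

8.13°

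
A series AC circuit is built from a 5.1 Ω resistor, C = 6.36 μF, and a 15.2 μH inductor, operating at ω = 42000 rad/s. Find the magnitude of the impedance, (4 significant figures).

X_L = ωL = 0.6384 Ω
X_C = 1/(ωC) = 3.744 Ω
Net reactance X = X_L − X_C = -3.105 Ω
Z = 5.100 − j3.105 Ω
|Z| = √(5.100² + 3.105²) = 5.971 Ω

5.971 Ω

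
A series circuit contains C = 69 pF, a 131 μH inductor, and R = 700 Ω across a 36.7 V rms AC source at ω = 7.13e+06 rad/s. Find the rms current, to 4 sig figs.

X_L = ωL = 934.0 Ω
X_C = 1/(ωC) = 2033 Ω
Net reactance X = X_L − X_C = -1099 Ω
Z = 700.0 − j1099 Ω
|Z| = √(700.0² + 1099²) = 1303 Ω
I = V/|Z| = 36.7/1303 = 28.17 mA

28.17 mA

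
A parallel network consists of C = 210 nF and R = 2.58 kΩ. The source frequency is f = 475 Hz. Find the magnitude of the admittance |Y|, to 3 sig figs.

ω = 2πf = 2985 rad/s
X_C = 1/(ωC) = 1600 Ω
Parallel: admittances add. Y = 1/R + jωC
Y = (0.000388 + j0.000627) S
|Y| = 0.000737 S → |Z| = 1/|Y| = 1360 Ω, ∠Z = −∠Y = -58.3°

737 μS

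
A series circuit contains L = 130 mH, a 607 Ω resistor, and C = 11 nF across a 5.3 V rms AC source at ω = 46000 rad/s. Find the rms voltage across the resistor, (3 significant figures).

X_L = ωL = 5980 Ω
X_C = 1/(ωC) = 1980 Ω
Net reactance X = X_L − X_C = 4000 Ω
Z = 607 + j4000 Ω
|Z| = √(607² + 4000²) = 4050 Ω
I = V/|Z| = 1.31 mA
V_R = I·|Z_R| = 0.00131 × 607 = 0.794 V

0.794 V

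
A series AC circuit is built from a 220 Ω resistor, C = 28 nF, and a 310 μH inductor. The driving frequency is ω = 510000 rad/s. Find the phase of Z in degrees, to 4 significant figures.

21.82°

X_L = ωL = 158.1 Ω
X_C = 1/(ωC) = 70.03 Ω
Net reactance X = X_L − X_C = 88.07 Ω
Z = 220.0 + j88.07 Ω
|Z| = √(220.0² + 88.07²) = 237.0 Ω
∠Z = arctan(88.07/220.0) = 21.82°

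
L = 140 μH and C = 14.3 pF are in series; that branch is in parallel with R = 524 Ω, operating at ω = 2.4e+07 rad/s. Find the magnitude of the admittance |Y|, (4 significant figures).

2.943 mS

X_L = ωL = 3360 Ω
X_C = 1/(ωC) = 2914 Ω
Branch 1: Z₁ = R = 524.0 Ω
Branch 2 (series LC): Z₂ = j(X_L − X_C) = j446.2 Ω
Parallel: Z = Z₁Z₂/(Z₁+Z₂), |Z| = 339.7 Ω, ∠Z = 49.58°
|Y| = 1/|Z| = 2.943 mS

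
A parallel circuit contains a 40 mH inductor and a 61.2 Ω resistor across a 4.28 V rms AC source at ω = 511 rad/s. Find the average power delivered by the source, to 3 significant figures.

X_L = ωL = 20.4 Ω
Parallel: admittances add. Y = 1/R + 1/(jωL)
Y = (0.0163 − j0.0489) S
|Y| = 0.0516 S → |Z| = 1/|Y| = 19.4 Ω, ∠Z = −∠Y = 71.5°
I = V/|Z| = 221 mA
P = VI cos φ = 4.28 × 0.221 × cos(71.5°) = 299 mW

299 mW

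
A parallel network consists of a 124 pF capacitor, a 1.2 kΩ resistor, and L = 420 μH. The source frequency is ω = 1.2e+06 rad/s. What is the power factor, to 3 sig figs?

0.413

X_L = ωL = 504 Ω
X_C = 1/(ωC) = 6720 Ω
Parallel: admittances add. Y = 1/R + 1/(jωL) + jωC
Y = (0.000833 − j0.00184) S
|Y| = 0.00202 S → |Z| = 1/|Y| = 496 Ω, ∠Z = −∠Y = 65.6°
cos φ = cos(65.6°) = 0.413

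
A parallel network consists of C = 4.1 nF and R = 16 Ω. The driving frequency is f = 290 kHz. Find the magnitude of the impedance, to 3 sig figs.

15.9 Ω

ω = 2πf = 1.822e+06 rad/s
X_C = 1/(ωC) = 134 Ω
Parallel: admittances add. Y = 1/R + jωC
Y = (0.0625 + j0.00747) S
|Y| = 0.0629 S → |Z| = 1/|Y| = 15.9 Ω, ∠Z = −∠Y = -6.82°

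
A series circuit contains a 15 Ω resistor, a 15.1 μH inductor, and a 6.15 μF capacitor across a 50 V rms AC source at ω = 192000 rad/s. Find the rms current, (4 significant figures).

X_L = ωL = 2.899 Ω
X_C = 1/(ωC) = 0.8469 Ω
Net reactance X = X_L − X_C = 2.052 Ω
Z = 15.00 + j2.052 Ω
|Z| = √(15.00² + 2.052²) = 15.14 Ω
I = V/|Z| = 50/15.14 = 3.303 A

3.303 A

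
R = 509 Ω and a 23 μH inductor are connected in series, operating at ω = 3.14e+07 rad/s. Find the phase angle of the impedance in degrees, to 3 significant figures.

X_L = ωL = 722 Ω
Z = 509 + j722 Ω
|Z| = √(509² + 722²) = 884 Ω
∠Z = arctan(722/509) = 54.8°

54.8°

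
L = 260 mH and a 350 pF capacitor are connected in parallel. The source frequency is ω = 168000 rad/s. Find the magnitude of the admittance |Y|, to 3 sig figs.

X_L = ωL = 43700 Ω
X_C = 1/(ωC) = 17000 Ω
Parallel: admittances add. Y = 1/(jωL) + jωC
Y = (0 + j3.59e-05) S
|Y| = 3.59e-05 S → |Z| = 1/|Y| = 27900 Ω, ∠Z = −∠Y = -90.0°

35.9 μS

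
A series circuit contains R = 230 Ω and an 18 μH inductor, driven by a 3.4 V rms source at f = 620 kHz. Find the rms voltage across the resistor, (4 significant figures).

ω = 2πf = 3.896e+06 rad/s
X_L = ωL = 70.12 Ω
Z = 230.0 + j70.12 Ω
|Z| = √(230.0² + 70.12²) = 240.5 Ω
I = V/|Z| = 14.14 mA
V_R = I·|Z_R| = 0.01414 × 230.0 = 3.252 V

3.252 V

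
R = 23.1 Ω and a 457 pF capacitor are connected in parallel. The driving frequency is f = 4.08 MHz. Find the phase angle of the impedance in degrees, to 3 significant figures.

ω = 2πf = 2.564e+07 rad/s
X_C = 1/(ωC) = 85.4 Ω
Parallel: admittances add. Y = 1/R + jωC
Y = (0.0433 + j0.0117) S
|Y| = 0.0448 S → |Z| = 1/|Y| = 22.3 Ω, ∠Z = −∠Y = -15.1°

-15.1°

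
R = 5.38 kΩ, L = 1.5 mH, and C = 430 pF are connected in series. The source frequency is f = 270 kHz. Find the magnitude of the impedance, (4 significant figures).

ω = 2πf = 1.696e+06 rad/s
X_L = ωL = 2545 Ω
X_C = 1/(ωC) = 1371 Ω
Net reactance X = X_L − X_C = 1174 Ω
Z = 5380 + j1174 Ω
|Z| = √(5380² + 1174²) = 5507 Ω

5507 Ω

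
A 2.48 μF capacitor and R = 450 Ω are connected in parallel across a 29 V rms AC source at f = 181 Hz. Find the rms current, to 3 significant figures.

104 mA

ω = 2πf = 1137 rad/s
X_C = 1/(ωC) = 355 Ω
Parallel: admittances add. Y = 1/R + jωC
Y = (0.00222 + j0.00282) S
|Y| = 0.00359 S → |Z| = 1/|Y| = 278 Ω, ∠Z = −∠Y = -51.8°
I = V/|Z| = 29/278 = 104 mA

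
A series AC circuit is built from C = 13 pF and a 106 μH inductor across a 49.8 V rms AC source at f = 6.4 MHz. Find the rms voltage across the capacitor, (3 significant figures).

40.5 V

ω = 2πf = 4.021e+07 rad/s
X_L = ωL = 4260 Ω
X_C = 1/(ωC) = 1910 Ω
Net reactance X = X_L − X_C = 2350 Ω
Z = j2350 Ω
|Z| = √(0² + 2350²) = 2350 Ω
I = V/|Z| = 21.2 mA
V_C = I·|Z_C| = 0.0212 × 1910 = 40.5 V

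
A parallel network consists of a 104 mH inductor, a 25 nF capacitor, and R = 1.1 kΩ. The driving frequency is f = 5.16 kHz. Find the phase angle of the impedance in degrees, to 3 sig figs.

ω = 2πf = 32420 rad/s
X_L = ωL = 3370 Ω
X_C = 1/(ωC) = 1230 Ω
Parallel: admittances add. Y = 1/R + 1/(jωL) + jωC
Y = (0.000909 + j0.000514) S
|Y| = 0.00104 S → |Z| = 1/|Y| = 958 Ω, ∠Z = −∠Y = -29.5°

-29.5°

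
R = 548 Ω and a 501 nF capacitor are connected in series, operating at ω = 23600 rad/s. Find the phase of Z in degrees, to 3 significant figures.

-8.77°

X_C = 1/(ωC) = 84.6 Ω
Z = 548 − j84.6 Ω
|Z| = √(548² + 84.6²) = 554 Ω
∠Z = arctan(-84.6/548) = -8.77°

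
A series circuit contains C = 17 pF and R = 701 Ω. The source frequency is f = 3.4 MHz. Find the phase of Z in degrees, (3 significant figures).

ω = 2πf = 2.136e+07 rad/s
X_C = 1/(ωC) = 2750 Ω
Z = 701 − j2750 Ω
|Z| = √(701² + 2750²) = 2840 Ω
∠Z = arctan(-2750/701) = -75.7°

-75.7°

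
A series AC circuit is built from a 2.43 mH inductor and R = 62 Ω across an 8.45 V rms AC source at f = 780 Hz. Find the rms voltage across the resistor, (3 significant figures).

ω = 2πf = 4901 rad/s
X_L = ωL = 11.9 Ω
Z = 62.0 + j11.9 Ω
|Z| = √(62.0² + 11.9²) = 63.1 Ω
I = V/|Z| = 134 mA
V_R = I·|Z_R| = 0.134 × 62.0 = 8.30 V

8.30 V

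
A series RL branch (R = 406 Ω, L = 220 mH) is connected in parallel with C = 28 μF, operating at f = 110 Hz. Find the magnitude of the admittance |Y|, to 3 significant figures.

18.7 mS

ω = 2πf = 691.2 rad/s
X_L = ωL = 152 Ω
X_C = 1/(ωC) = 51.7 Ω
Branch 1 (R+jX_L): Z₁ = 406 + j152 Ω, |Z₁| = 434 Ω
Branch 2 (−jX_C): Z₂ = −j51.7 Ω
Parallel: Z = Z₁Z₂/(Z₁+Z₂), |Z| = 53.6 Ω, ∠Z = -83.4°
|Y| = 1/|Z| = 18.7 mS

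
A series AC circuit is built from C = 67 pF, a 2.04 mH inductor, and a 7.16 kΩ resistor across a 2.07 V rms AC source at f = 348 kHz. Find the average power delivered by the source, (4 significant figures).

ω = 2πf = 2.187e+06 rad/s
X_L = ωL = 4461 Ω
X_C = 1/(ωC) = 6826 Ω
Net reactance X = X_L − X_C = -2365 Ω
Z = 7160 − j2365 Ω
|Z| = √(7160² + 2365²) = 7541 Ω
∠Z = arctan(-2365/7160) = -18.28°
I = V/|Z| = 274.5 μA
P = VI cos φ = 2.07 × 0.0002745 × cos(-18.28°) = 539.6 μW

539.6 μW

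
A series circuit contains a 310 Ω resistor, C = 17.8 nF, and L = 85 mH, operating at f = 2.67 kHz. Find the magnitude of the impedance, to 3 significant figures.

ω = 2πf = 16780 rad/s
X_L = ωL = 1430 Ω
X_C = 1/(ωC) = 3350 Ω
Net reactance X = X_L − X_C = -1920 Ω
Z = 310 − j1920 Ω
|Z| = √(310² + 1920²) = 1950 Ω

1950 Ω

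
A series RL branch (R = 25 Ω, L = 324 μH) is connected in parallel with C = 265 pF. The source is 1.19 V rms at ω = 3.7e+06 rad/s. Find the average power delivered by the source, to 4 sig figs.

X_L = ωL = 1199 Ω
X_C = 1/(ωC) = 1020 Ω
Branch 1 (R+jX_L): Z₁ = 25.00 + j1199 Ω, |Z₁| = 1199 Ω
Branch 2 (−jX_C): Z₂ = −j1020 Ω
Parallel: Z = Z₁Z₂/(Z₁+Z₂), |Z| = 6769 Ω, ∠Z = -83.24°
I = V/|Z| = 175.8 μA
P = VI cos φ = 1.19 × 0.0001758 × cos(-83.24°) = 24.62 μW

24.62 μW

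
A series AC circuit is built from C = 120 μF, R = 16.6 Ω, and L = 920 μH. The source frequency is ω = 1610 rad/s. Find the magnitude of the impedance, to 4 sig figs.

17.01 Ω

X_L = ωL = 1.481 Ω
X_C = 1/(ωC) = 5.176 Ω
Net reactance X = X_L − X_C = -3.695 Ω
Z = 16.60 − j3.695 Ω
|Z| = √(16.60² + 3.695²) = 17.01 Ω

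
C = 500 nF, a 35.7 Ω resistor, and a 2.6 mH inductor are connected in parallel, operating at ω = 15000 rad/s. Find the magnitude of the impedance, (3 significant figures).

30.0 Ω

X_L = ωL = 39.0 Ω
X_C = 1/(ωC) = 133 Ω
Parallel: admittances add. Y = 1/R + 1/(jωL) + jωC
Y = (0.0280 − j0.0181) S
|Y| = 0.0334 S → |Z| = 1/|Y| = 30.0 Ω, ∠Z = −∠Y = 32.9°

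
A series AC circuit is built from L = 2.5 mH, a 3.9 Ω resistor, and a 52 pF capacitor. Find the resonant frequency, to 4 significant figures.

441.4 kHz

ω₀ = 1/√(LC) = 1/√(0.0025 × 5.2e-11) = 2.774e+06 rad/s
f₀ = ω₀/(2π) = 441.4 kHz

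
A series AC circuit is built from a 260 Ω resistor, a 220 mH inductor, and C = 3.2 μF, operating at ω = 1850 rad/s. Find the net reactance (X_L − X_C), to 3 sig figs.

X_L = ωL = 407 Ω
X_C = 1/(ωC) = 169 Ω
X = 407 − 169 = 238 Ω

238 Ω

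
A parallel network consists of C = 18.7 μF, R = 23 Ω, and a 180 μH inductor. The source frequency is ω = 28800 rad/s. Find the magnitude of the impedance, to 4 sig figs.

2.870 Ω

X_L = ωL = 5.184 Ω
X_C = 1/(ωC) = 1.857 Ω
Parallel: admittances add. Y = 1/R + 1/(jωL) + jωC
Y = (0.04348 + j0.3457) S
|Y| = 0.3484 S → |Z| = 1/|Y| = 2.870 Ω, ∠Z = −∠Y = -82.83°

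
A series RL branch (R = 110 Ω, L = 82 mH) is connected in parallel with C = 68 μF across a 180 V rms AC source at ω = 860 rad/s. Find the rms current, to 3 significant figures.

9.85 A

X_L = ωL = 70.5 Ω
X_C = 1/(ωC) = 17.1 Ω
Branch 1 (R+jX_L): Z₁ = 110 + j70.5 Ω, |Z₁| = 131 Ω
Branch 2 (−jX_C): Z₂ = −j17.1 Ω
Parallel: Z = Z₁Z₂/(Z₁+Z₂), |Z| = 18.3 Ω, ∠Z = -83.2°
I = V/|Z| = 180/18.3 = 9.85 A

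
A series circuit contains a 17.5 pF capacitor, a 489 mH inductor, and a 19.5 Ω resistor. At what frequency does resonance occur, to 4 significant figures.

54.41 kHz

ω₀ = 1/√(LC) = 1/√(0.489 × 1.75e-11) = 341800 rad/s
f₀ = ω₀/(2π) = 54.41 kHz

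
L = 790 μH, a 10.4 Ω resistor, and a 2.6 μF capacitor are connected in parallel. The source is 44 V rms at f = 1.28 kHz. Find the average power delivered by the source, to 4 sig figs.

ω = 2πf = 8042 rad/s
X_L = ωL = 6.354 Ω
X_C = 1/(ωC) = 47.82 Ω
Parallel: admittances add. Y = 1/R + 1/(jωL) + jωC
Y = (0.09615 − j0.1365) S
|Y| = 0.1670 S → |Z| = 1/|Y| = 5.990 Ω, ∠Z = −∠Y = 54.83°
I = V/|Z| = 7.346 A
P = VI cos φ = 44 × 7.346 × cos(54.83°) = 186.2 W

186.2 W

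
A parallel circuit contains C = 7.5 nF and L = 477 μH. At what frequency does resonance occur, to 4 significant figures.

84.15 kHz

ω₀ = 1/√(LC) = 1/√(0.000477 × 7.5e-09) = 528700 rad/s
f₀ = ω₀/(2π) = 84.15 kHz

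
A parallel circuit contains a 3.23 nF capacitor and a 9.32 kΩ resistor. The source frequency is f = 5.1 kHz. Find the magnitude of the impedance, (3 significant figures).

6710 Ω

ω = 2πf = 32040 rad/s
X_C = 1/(ωC) = 9660 Ω
Parallel: admittances add. Y = 1/R + jωC
Y = (0.000107 + j0.000104) S
|Y| = 0.000149 S → |Z| = 1/|Y| = 6710 Ω, ∠Z = −∠Y = -44.0°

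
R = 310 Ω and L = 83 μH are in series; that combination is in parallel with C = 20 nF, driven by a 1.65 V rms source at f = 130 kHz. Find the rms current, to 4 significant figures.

26.34 mA

ω = 2πf = 816800 rad/s
X_L = ωL = 67.80 Ω
X_C = 1/(ωC) = 61.21 Ω
Branch 1 (R+jX_L): Z₁ = 310.0 + j67.80 Ω, |Z₁| = 317.3 Ω
Branch 2 (−jX_C): Z₂ = −j61.21 Ω
Parallel: Z = Z₁Z₂/(Z₁+Z₂), |Z| = 62.65 Ω, ∠Z = -78.88°
I = V/|Z| = 1.65/62.65 = 26.34 mA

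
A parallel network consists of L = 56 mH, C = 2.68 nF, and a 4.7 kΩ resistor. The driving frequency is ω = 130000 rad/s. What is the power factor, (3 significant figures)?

0.710

X_L = ωL = 7280 Ω
X_C = 1/(ωC) = 2870 Ω
Parallel: admittances add. Y = 1/R + 1/(jωL) + jωC
Y = (0.000213 + j0.000211) S
|Y| = 0.000300 S → |Z| = 1/|Y| = 3340 Ω, ∠Z = −∠Y = -44.8°
cos φ = cos(-44.8°) = 0.710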